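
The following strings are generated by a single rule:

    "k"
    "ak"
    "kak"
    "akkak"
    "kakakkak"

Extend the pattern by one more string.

Each term (from the third on) is the two preceding terms concatenated in order: term 3 = k·ak = kak.
Continuing: akkak · kakakkak gives term 6.

akkakkakakkak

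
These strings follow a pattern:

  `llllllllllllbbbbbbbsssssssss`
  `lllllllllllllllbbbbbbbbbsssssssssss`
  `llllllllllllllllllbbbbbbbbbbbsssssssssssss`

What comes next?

lllllllllllllllllllllbbbbbbbbbbbbbsssssssssssssss

The n-th term is 3n+3 l's then 2n+1 b's then 2n+3 s's, where the shown terms are n = 3, 4, 5.
For the next term, n = 6, so the run lengths are 21, 13, 15.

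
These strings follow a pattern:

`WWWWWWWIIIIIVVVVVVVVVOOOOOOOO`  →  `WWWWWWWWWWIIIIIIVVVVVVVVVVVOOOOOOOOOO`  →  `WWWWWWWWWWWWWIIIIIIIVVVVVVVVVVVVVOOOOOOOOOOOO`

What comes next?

WWWWWWWWWWWWWWWWIIIIIIIIVVVVVVVVVVVVVVVOOOOOOOOOOOOOO

Term n consists of 3n-2 W's, followed by n+2 I's, followed by 2n+3 V's, followed by 2n+2 O's, where the shown terms are n = 3, 4, 5.
For the next term, n = 6, so the run lengths are 16, 8, 15, 14.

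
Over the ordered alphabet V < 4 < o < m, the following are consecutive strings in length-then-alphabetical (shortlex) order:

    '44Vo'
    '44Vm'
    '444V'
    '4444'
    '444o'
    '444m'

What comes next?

44oV

Treat 444m as a base-4 numeral over the given alphabet and add one, carrying through any trailing m's.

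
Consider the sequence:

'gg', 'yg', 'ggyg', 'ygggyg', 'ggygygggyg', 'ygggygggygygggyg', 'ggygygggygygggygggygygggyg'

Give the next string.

From term 3 onward, concatenate the second-to-last term with the last: gg·yg = ggyg, yg·ggyg = ygggyg, …
Continuing: ygggygggygygggyg · ggygygggygygggygggygygggyg gives term 8.

ygggygggygygggygggygygggygygggygggygygggyg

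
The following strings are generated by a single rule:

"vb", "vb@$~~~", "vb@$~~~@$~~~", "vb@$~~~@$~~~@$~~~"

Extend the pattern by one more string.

vb@$~~~@$~~~@$~~~@$~~~

The strings grow by a fixed suffix @$~~~ each time.
One more step from vb@$~~~@$~~~@$~~~ gives the answer.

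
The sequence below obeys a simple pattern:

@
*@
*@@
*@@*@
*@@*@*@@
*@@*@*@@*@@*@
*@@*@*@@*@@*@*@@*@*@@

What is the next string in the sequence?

*@@*@*@@*@@*@*@@*@*@@*@@*@*@@*@@*@

Each term (from the third on) is the previous term followed by the one before it: term 3 = *@·@ = *@@.
So term 8 is *@@*@*@@*@@*@*@@*@*@@·*@@*@*@@*@@*@.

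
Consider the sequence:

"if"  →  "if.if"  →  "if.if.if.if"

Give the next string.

if.if.if.if.if.if.if.if

Every step duplicates the string with '.' between the halves.
One more doubling of if.if.if.if gives the answer.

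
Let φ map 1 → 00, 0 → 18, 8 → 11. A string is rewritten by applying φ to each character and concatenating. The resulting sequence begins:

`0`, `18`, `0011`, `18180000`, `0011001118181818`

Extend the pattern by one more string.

18180000181800000011001100110011

Applying the rule to each of the 16 symbols of 0011001118181818 gives the pieces 18 18 00 00 18 18 00 00 00 11 00 11 00 11 00 11, which concatenate to the answer.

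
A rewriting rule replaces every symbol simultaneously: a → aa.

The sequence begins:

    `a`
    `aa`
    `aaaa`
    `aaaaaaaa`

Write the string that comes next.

Rewriting each symbol of aaaaaaaa: a→aa, a→aa, a→aa, a→aa, a→aa, a→aa, a→aa, a→aa, which concatenates to aa aa aa aa aa aa aa aa.

aaaaaaaaaaaaaaaa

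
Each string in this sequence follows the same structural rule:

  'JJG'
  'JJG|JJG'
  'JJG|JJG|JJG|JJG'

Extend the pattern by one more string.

Each string is two copies of the previous one joined by '|'.
So the next term is two copies of JJG|JJG|JJG|JJG with '|' between the halves.

JJG|JJG|JJG|JJG|JJG|JJG|JJG|JJG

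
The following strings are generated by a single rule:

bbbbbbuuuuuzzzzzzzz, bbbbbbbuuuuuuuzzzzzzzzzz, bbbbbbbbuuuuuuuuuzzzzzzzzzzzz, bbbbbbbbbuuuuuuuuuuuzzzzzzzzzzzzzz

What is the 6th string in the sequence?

bbbbbbbbbbbuuuuuuuuuuuuuuuzzzzzzzzzzzzzzzzzz

Each string has the form b^{n+3} u^{2n-1} z^{2n+2}, where the shown terms are n = 3, 4, 5, 6.
Setting n = 8 gives 11, 15, 18 characters in each block.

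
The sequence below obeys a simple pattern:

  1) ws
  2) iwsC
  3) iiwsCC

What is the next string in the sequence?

Every step adds i to the front and C to the end of the previous string.
Applying this once more to iiwsCC:

iiiwsCCC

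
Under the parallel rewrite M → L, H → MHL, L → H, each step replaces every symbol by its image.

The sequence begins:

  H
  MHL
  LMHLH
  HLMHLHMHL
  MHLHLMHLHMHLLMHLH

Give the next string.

Applying the rule to each of the 17 symbols of MHLHLMHLHMHLLMHLH gives the pieces L MHL H MHL H L MHL H MHL L MHL H H L MHL H MHL, which concatenate to the answer.

LMHLHMHLHLMHLHMHLLMHLHHLMHLHMHL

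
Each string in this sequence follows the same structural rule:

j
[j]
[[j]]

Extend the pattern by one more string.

s(k+1) = [·s(k)·], so each term gains [ as a prefix and ] as a suffix.
So the next term is [·[[j]]·].

[[[j]]]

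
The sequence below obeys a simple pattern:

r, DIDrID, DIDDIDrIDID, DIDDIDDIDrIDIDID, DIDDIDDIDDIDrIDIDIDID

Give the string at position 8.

Every step adds DID to the front and ID to the end of the previous string.
From DIDDIDDIDDIDrIDIDIDID, 3 further steps: DIDDIDDIDDIDrIDIDIDID → DIDDIDDIDDIDDIDrIDIDIDIDID → DIDDIDDIDDIDDIDDIDrIDIDIDIDIDID → (answer).

DIDDIDDIDDIDDIDDIDDIDrIDIDIDIDIDIDID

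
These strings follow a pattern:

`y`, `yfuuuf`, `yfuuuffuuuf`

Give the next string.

yfuuuffuuuffuuuf

Each term is the previous one with fuuuf appended.
One more step from yfuuuffuuuf gives the answer.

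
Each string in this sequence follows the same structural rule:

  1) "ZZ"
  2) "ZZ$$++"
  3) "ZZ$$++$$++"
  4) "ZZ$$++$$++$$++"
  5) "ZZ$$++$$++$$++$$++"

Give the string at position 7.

ZZ$$++$$++$$++$$++$$++$$++

The strings grow by a fixed suffix $$++ each time.
From ZZ$$++$$++$$++$$++, 2 further steps: ZZ$$++$$++$$++$$++ → ZZ$$++$$++$$++$$++$$++ → (answer).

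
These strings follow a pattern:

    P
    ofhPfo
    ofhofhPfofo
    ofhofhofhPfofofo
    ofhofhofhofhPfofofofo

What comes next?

Each term wraps the previous one in ofh on the left and fo on the right.
Applying this once more to ofhofhofhofhPfofofofo:

ofhofhofhofhofhPfofofofofo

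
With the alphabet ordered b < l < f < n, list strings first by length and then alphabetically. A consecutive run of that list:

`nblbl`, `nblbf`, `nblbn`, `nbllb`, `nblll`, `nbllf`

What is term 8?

Stepping forward 2 times from nbllf: nbllf → nblln, then the target.

nblfb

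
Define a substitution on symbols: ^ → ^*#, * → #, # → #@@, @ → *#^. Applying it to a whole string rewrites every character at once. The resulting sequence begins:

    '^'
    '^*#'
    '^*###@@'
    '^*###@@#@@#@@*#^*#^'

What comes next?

φ(^*###@@#@@#@@*#^*#^) expands symbol-by-symbol to ^*# # #@@ #@@ #@@ *#^ *#^ #@@ *#^ *#^ #@@ *#^ *#^ # #@@ ^*# # #@@ ^*#; joining the 19 pieces gives the next term.

^*###@@#@@#@@*#^*#^#@@*#^*#^#@@*#^*#^##@@^*###@@^*#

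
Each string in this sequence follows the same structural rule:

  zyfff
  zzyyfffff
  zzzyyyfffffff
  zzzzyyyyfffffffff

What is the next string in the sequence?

Term n consists of n z's, followed by n y's, followed by 2n+1 f's (n = 1, 2, …).
Setting n = 5 gives 5, 5, 11 characters in each block.

zzzzzyyyyyfffffffffff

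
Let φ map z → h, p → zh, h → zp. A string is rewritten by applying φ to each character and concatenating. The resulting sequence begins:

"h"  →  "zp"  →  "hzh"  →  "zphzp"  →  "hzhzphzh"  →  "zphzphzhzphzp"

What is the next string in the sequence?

hzhzphzhzphzphzhzphzh

φ(zphzphzhzphzp) expands symbol-by-symbol to h zh zp h zh zp h zp h zh zp h zh; joining the 13 pieces gives the next term.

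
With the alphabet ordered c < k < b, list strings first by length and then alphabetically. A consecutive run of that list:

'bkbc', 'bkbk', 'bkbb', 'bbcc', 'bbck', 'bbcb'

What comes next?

bbkc

Treat bbcb as a base-3 numeral over the given alphabet and add one, carrying through any trailing b's.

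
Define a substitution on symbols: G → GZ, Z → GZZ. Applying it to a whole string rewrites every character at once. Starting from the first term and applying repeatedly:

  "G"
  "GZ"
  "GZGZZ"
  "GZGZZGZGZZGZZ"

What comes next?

Applying the rule to each of the 13 symbols of GZGZZGZGZZGZZ gives the pieces GZ GZZ GZ GZZ GZZ GZ GZZ GZ GZZ GZZ GZ GZZ GZZ, which concatenate to the answer.

GZGZZGZGZZGZZGZGZZGZGZZGZZGZGZZGZZ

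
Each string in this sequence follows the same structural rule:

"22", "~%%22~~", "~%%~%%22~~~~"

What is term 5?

s(k+1) = ~%%·s(k)·~~, so each term gains ~%% as a prefix and ~~ as a suffix.
From ~%%~%%22~~~~, 2 further steps: ~%%~%%22~~~~ → ~%%~%%~%%22~~~~~~ → (answer).

~%%~%%~%%~%%22~~~~~~~~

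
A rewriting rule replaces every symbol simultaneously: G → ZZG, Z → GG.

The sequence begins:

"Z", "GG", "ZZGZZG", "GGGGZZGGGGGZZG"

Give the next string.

ZZGZZGZZGZZGGGGGZZGZZGZZGZZGZZGGGGGZZG

Replace each of the 14 characters of GGGGZZGGGGGZZG in place — ZZG ZZG ZZG ZZG GG GG ZZG ZZG ZZG ZZG ZZG GG GG ZZG — and concatenate.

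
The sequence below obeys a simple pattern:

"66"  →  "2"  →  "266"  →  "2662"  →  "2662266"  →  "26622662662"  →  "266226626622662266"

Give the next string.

26622662662266226626622662662

Each term (from the third on) is the previous term followed by the one before it: term 3 = 2·66 = 266.
The next term joins 266226626622662266 and 26622662662.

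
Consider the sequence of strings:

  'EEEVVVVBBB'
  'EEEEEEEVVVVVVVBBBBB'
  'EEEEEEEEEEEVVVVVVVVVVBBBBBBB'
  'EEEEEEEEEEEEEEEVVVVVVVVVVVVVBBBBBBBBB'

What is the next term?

EEEEEEEEEEEEEEEEEEEVVVVVVVVVVVVVVVVBBBBBBBBBBB

Each string has the form E^{4n-1} V^{3n+1} B^{2n+1} (n = 1, 2, …).
At n = 5 the blocks have lengths 19, 16, 11.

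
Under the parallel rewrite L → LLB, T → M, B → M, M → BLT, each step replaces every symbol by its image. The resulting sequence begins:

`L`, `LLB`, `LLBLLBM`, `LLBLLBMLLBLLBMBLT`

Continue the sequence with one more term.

Replace each of the 17 characters of LLBLLBMLLBLLBMBLT in place — LLB LLB M LLB LLB M BLT LLB LLB M LLB LLB M BLT M LLB M — and concatenate.

LLBLLBMLLBLLBMBLTLLBLLBMLLBLLBMBLTMLLBM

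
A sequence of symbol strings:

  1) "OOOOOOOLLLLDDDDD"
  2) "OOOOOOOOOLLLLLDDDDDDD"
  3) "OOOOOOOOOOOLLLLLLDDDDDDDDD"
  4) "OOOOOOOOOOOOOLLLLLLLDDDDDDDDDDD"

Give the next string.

Reading off run lengths: O runs 7, 9, 11, 13; L runs 4, 5, 6, 7; D runs 5, 7, 9, 11 — each is linear in n, where the shown terms are n = 3, 4, 5, 6.
For the next term, n = 7, so the run lengths are 15, 8, 13.

OOOOOOOOOOOOOOOLLLLLLLLDDDDDDDDDDDDD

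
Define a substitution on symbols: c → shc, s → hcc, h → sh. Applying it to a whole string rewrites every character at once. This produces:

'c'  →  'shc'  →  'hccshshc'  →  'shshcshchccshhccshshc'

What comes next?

Rewriting the 21 symbols of shshcshchccshhccshshc one by one yields hcc sh hcc sh shc hcc sh shc sh shc shc hcc sh sh shc shc hcc sh hcc sh shc; concatenated:

hccshhccshshchccshshcshshcshchccshshshcshchccshhccshshc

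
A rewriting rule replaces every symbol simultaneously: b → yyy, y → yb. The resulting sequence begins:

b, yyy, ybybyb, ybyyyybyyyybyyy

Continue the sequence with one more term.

φ(ybyyyybyyyybyyy) expands symbol-by-symbol to yb yyy yb yb yb yb yyy yb yb yb yb yyy yb yb yb; joining the 15 pieces gives the next term.

ybyyyybybybybyyyybybybybyyyybybyb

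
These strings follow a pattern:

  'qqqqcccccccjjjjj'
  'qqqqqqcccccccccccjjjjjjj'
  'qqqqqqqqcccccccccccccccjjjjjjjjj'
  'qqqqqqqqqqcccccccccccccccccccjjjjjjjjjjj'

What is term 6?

qqqqqqqqqqqqqqcccccccccccccccccccccccccccjjjjjjjjjjjjjjj

Reading off run lengths: q runs 4, 6, 8, 10; c runs 7, 11, 15, 19; j runs 5, 7, 9, 11 — each is linear in n (n = 1, 2, …).
At n = 6 the blocks have lengths 14, 27, 15.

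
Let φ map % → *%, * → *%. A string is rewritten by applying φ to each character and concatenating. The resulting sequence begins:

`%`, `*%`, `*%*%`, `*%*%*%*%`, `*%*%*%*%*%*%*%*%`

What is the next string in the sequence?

Rewriting the 16 symbols of *%*%*%*%*%*%*%*% one by one yields *% *% *% *% *% *% *% *% *% *% *% *% *% *% *% *%; concatenated:

*%*%*%*%*%*%*%*%*%*%*%*%*%*%*%*%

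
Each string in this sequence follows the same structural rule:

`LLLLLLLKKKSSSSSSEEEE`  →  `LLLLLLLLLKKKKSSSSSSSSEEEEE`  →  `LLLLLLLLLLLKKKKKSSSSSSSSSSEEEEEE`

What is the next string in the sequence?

Each string has the form L^{2n+1} K^{n} S^{2n} E^{n+1}, where the shown terms are n = 3, 4, 5.
Setting n = 6 gives 13, 6, 12, 7 characters in each block.

LLLLLLLLLLLLLKKKKKKSSSSSSSSSSSSEEEEEEE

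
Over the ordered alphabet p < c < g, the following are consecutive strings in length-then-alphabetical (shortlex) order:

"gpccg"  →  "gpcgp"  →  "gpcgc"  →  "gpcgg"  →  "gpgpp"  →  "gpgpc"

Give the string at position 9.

gpgcc

Continuing the enumeration 3 steps past gpgpc: gpgpc → gpgpg → gpgcp → (answer).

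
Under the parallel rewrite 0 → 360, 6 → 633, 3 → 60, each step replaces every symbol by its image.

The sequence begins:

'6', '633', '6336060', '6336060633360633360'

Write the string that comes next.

6336060633360633360633606060633360633606060633360

φ(6336060633360633360) expands symbol-by-symbol to 633 60 60 633 360 633 360 633 60 60 60 633 360 633 60 60 60 633 360; joining the 19 pieces gives the next term.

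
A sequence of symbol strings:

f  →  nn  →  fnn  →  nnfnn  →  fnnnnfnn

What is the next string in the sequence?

nnfnnfnnnnfnn

From term 3 onward, concatenate the second-to-last term with the last: f·nn = fnn, nn·fnn = nnfnn, …
So term 6 is nnfnn·fnnnnfnn.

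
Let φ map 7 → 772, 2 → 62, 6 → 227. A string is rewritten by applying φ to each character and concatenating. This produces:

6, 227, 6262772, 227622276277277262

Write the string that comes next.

Rewriting the 18 symbols of 227622276277277262 one by one yields 62 62 772 227 62 62 62 772 227 62 772 772 62 772 772 62 227 62; concatenated:

626277222762626277222762772772627727726222762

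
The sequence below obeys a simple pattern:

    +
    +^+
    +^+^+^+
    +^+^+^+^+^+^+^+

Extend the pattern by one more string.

Every step duplicates the string with '^' between the halves.
One more doubling of +^+^+^+^+^+^+^+ gives the answer.

+^+^+^+^+^+^+^+^+^+^+^+^+^+^+^+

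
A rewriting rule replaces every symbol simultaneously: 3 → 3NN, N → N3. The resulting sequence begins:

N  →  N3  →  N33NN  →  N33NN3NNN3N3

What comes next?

N33NN3NNN3N33NNN3N3N33NNN33NN

Rewriting each symbol of N33NN3NNN3N3: N→N3, 3→3NN, 3→3NN, N→N3, N→N3, 3→3NN, N→N3, N→N3, N→N3, 3→3NN, N→N3, 3→3NN, which concatenates to N3 3NN 3NN N3 N3 3NN N3 N3 N3 3NN N3 3NN.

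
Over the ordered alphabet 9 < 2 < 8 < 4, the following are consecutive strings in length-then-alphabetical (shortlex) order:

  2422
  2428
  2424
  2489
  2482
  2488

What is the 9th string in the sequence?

2442

Continuing the enumeration 3 steps past 2488: 2488 → 2484 → 2449 → (answer).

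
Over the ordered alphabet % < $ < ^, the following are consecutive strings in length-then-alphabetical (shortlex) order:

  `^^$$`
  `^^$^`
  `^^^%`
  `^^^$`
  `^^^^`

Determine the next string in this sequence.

After ^^^^ the length-4 strings are exhausted; the first length-5 string is 5 copies of %.

%%%%%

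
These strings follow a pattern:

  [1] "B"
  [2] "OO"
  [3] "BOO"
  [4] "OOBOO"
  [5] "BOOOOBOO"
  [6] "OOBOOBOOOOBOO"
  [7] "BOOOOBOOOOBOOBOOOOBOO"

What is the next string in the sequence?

OOBOOBOOOOBOOBOOOOBOOOOBOOBOOOOBOO

This is a Fibonacci-style word recurrence s(k) = s(k−2)·s(k−1): e.g. B·OO = BOO.
So term 8 is OOBOOBOOOOBOO·BOOOOBOOOOBOOBOOOOBOO.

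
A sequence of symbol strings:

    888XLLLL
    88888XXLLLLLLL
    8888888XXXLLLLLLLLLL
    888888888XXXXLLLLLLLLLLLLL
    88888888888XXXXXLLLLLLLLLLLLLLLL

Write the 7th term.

Each string has the form 8^{2n+1} X^{n} L^{3n+1} (n = 1, 2, …).
Setting n = 7 gives 15, 7, 22 characters in each block.

888888888888888XXXXXXXLLLLLLLLLLLLLLLLLLLLLL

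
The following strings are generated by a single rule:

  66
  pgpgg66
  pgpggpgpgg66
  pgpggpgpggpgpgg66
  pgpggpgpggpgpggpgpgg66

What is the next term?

Every step adds pgpgg at the front: s(k+1) = pgpgg·s(k).
Applying this once more to pgpggpgpggpgpggpgpgg66:

pgpggpgpggpgpggpgpggpgpgg66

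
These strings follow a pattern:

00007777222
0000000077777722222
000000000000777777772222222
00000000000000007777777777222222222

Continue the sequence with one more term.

The n-th term is 4n 0's then 2n+2 7's then 2n+1 2's (n = 1, 2, …).
At n = 5 the blocks have lengths 20, 12, 11.

0000000000000000000077777777777722222222222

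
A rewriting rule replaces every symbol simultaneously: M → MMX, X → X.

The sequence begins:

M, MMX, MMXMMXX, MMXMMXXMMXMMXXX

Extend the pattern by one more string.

MMXMMXXMMXMMXXXMMXMMXXMMXMMXXXX

Replace each of the 15 characters of MMXMMXXMMXMMXXX in place — MMX MMX X MMX MMX X X MMX MMX X MMX MMX X X X — and concatenate.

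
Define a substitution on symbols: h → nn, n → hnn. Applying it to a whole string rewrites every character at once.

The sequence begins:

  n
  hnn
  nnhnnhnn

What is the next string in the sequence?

hnnhnnnnhnnhnnnnhnnhnn

Rewriting each symbol of nnhnnhnn: n→hnn, n→hnn, h→nn, n→hnn, n→hnn, h→nn, n→hnn, n→hnn, which concatenates to hnn hnn nn hnn hnn nn hnn hnn.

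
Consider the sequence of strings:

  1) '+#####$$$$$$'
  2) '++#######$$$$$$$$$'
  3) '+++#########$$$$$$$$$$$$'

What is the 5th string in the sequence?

+++++#############$$$$$$$$$$$$$$$$$$

Reading off run lengths: + runs 1, 2, 3; # runs 5, 7, 9; $ runs 6, 9, 12 — each is linear in n, where the shown terms are n = 2, 3, 4.
Setting n = 6 gives 5, 13, 18 characters in each block.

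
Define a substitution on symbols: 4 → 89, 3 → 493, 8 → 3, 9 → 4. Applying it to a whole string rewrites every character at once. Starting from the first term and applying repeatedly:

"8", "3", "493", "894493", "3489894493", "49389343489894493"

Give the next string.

Rewriting the 17 symbols of 49389343489894493 one by one yields 89 4 493 3 4 493 89 493 89 3 4 3 4 89 89 4 493; concatenated:

894493344938949389343489894493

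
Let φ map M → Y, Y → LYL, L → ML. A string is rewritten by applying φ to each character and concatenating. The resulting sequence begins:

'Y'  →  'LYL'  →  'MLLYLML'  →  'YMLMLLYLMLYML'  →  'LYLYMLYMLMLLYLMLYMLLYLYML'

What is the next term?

MLLYLMLLYLYMLLYLYMLYMLMLLYLMLYMLLYLYMLMLLYLMLLYLYML

Replace each of the 25 characters of LYLYMLYMLMLLYLMLYMLLYLYML in place — ML LYL ML LYL Y ML LYL Y ML Y ML ML LYL ML Y ML LYL Y ML ML LYL ML LYL Y ML — and concatenate.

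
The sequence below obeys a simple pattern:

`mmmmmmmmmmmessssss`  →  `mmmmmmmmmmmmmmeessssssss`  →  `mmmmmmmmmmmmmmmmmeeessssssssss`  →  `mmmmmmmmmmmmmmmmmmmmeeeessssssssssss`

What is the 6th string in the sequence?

mmmmmmmmmmmmmmmmmmmmmmmmmmeeeeeessssssssssssssss

Term n consists of 3n+2 m's, followed by n-2 e's, followed by 2n s's, where the shown terms are n = 3, 4, 5, 6.
At n = 8 the blocks have lengths 26, 6, 16.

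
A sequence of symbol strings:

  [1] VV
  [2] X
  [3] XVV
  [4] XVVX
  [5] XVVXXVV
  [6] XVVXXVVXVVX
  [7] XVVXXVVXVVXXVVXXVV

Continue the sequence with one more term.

XVVXXVVXVVXXVVXXVVXVVXXVVXVVX

Each term (from the third on) is the previous term followed by the one before it: term 3 = X·VV = XVV.
So term 8 is XVVXXVVXVVXXVVXXVV·XVVXXVVXVVX.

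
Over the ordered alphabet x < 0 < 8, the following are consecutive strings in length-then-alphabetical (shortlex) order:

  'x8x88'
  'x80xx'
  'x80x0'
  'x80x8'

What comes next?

Find the rightmost character of x80x8 below 8, bump it to the next letter, and reset everything to its right to x.

x800x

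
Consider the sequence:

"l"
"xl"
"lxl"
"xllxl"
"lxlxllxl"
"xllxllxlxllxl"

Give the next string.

Each term (from the third on) is the two preceding terms concatenated in order: term 3 = l·xl = lxl.
So term 7 is lxlxllxl·xllxllxlxllxl.

lxlxllxlxllxllxlxllxl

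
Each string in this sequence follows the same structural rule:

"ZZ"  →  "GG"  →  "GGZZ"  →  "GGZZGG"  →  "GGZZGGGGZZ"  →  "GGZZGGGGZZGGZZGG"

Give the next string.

GGZZGGGGZZGGZZGGGGZZGGGGZZ

Each term (from the third on) is the previous term followed by the one before it: term 3 = GG·ZZ = GGZZ.
The next term joins GGZZGGGGZZGGZZGG and GGZZGGGGZZ.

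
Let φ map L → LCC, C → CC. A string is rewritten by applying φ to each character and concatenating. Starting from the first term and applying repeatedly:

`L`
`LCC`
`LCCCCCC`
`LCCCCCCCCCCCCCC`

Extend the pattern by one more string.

Applying the rule to each of the 15 symbols of LCCCCCCCCCCCCCC gives the pieces LCC CC CC CC CC CC CC CC CC CC CC CC CC CC CC, which concatenate to the answer.

LCCCCCCCCCCCCCCCCCCCCCCCCCCCCCC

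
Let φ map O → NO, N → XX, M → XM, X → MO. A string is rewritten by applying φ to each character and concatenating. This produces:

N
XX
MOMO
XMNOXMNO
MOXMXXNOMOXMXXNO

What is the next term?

Replace each of the 16 characters of MOXMXXNOMOXMXXNO in place — XM NO MO XM MO MO XX NO XM NO MO XM MO MO XX NO — and concatenate.

XMNOMOXMMOMOXXNOXMNOMOXMMOMOXXNO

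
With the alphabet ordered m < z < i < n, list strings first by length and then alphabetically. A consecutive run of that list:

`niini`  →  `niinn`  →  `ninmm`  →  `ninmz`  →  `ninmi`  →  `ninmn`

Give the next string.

ninzm

The successor of ninmn increments the rightmost position that isn't already n and resets every position after it to m.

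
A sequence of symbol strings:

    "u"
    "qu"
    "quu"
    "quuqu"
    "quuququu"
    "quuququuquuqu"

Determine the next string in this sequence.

Each term (from the third on) is the previous term followed by the one before it: term 3 = qu·u = quu.
The next term joins quuququuquuqu and quuququu.

quuququuquuququuququu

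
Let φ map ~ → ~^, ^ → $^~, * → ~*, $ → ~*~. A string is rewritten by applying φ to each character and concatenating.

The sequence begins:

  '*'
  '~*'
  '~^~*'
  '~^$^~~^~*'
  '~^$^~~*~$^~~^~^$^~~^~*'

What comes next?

φ(~^$^~~*~$^~~^~^$^~~^~*) expands symbol-by-symbol to ~^ $^~ ~*~ $^~ ~^ ~^ ~* ~^ ~*~ $^~ ~^ ~^ $^~ ~^ $^~ ~*~ $^~ ~^ ~^ $^~ ~^ ~*; joining the 22 pieces gives the next term.

~^$^~~*~$^~~^~^~*~^~*~$^~~^~^$^~~^$^~~*~$^~~^~^$^~~^~*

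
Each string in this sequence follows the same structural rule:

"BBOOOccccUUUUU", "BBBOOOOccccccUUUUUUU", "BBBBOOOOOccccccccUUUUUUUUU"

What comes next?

BBBBBOOOOOOccccccccccUUUUUUUUUUU

Each string has the form B^{n} O^{n+1} c^{2n} U^{2n+1}, where the shown terms are n = 2, 3, 4.
At n = 5 the blocks have lengths 5, 6, 10, 11.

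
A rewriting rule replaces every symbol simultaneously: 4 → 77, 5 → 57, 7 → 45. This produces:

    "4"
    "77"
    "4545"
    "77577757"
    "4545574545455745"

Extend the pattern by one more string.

Rewriting the 16 symbols of 4545574545455745 one by one yields 77 57 77 57 57 45 77 57 77 57 77 57 57 45 77 57; concatenated:

77577757574577577757775757457757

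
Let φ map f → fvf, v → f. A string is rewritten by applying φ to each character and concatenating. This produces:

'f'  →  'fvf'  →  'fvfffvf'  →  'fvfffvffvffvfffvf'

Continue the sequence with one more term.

Rewriting the 17 symbols of fvfffvffvffvfffvf one by one yields fvf f fvf fvf fvf f fvf fvf f fvf fvf f fvf fvf fvf f fvf; concatenated:

fvfffvffvffvfffvffvfffvffvfffvffvffvfffvf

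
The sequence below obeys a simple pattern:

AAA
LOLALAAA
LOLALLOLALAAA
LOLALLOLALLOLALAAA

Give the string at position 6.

Every step adds LOLAL at the front: s(k+1) = LOLAL·s(k).
From LOLALLOLALLOLALAAA, 2 further steps: LOLALLOLALLOLALAAA → LOLALLOLALLOLALLOLALAAA → (answer).

LOLALLOLALLOLALLOLALLOLALAAA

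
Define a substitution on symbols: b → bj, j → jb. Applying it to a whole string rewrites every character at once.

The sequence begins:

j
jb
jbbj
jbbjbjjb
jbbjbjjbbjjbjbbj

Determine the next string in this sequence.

Applying the rule to each of the 16 symbols of jbbjbjjbbjjbjbbj gives the pieces jb bj bj jb bj jb jb bj bj jb jb bj jb bj bj jb, which concatenate to the answer.

jbbjbjjbbjjbjbbjbjjbjbbjjbbjbjjb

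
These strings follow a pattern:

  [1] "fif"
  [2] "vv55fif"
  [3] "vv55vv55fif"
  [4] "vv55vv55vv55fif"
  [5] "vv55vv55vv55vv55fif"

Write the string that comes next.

vv55vv55vv55vv55vv55fif

The strings grow by a fixed prefix vv55 each time.
So the next term is vv55·vv55vv55vv55vv55fif.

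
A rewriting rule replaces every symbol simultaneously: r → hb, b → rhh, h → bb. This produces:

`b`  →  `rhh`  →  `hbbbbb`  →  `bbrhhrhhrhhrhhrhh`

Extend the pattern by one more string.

rhhrhhhbbbbbhbbbbbhbbbbbhbbbbbhbbbbb

φ(bbrhhrhhrhhrhhrhh) expands symbol-by-symbol to rhh rhh hb bb bb hb bb bb hb bb bb hb bb bb hb bb bb; joining the 17 pieces gives the next term.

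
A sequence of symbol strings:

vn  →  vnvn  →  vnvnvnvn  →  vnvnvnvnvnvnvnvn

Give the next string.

vnvnvnvnvnvnvnvnvnvnvnvnvnvnvnvn

Every step duplicates the string.
So the next term is two copies of vnvnvnvnvnvnvnvn.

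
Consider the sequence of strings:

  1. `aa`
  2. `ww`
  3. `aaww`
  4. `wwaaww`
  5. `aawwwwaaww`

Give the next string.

wwaawwaawwwwaaww

From term 3 onward, concatenate the second-to-last term with the last: aa·ww = aaww, ww·aaww = wwaaww, …
So term 6 is wwaaww·aawwwwaaww.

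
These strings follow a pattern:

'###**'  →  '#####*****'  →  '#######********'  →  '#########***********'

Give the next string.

Term n consists of 2n+1 #'s, followed by 3n-1 *'s (n = 1, 2, …).
At n = 5 the blocks have lengths 11, 14.

###########**************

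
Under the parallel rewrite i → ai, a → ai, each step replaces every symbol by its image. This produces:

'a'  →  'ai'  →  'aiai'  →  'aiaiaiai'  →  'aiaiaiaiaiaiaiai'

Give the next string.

Applying the rule to each of the 16 symbols of aiaiaiaiaiaiaiai gives the pieces ai ai ai ai ai ai ai ai ai ai ai ai ai ai ai ai, which concatenate to the answer.

aiaiaiaiaiaiaiaiaiaiaiaiaiaiaiai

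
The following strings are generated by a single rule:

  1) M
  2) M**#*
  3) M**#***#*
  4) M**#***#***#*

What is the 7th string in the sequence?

M**#***#***#***#***#***#*

The strings grow by a fixed suffix **#* each time.
From M**#***#***#*, 3 further steps: M**#***#***#* → M**#***#***#***#* → M**#***#***#***#***#* → (answer).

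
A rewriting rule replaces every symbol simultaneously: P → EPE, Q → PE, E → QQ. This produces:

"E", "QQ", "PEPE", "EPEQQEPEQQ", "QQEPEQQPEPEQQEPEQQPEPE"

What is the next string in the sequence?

PEPEQQEPEQQPEPEEPEQQEPEQQPEPEQQEPEQQPEPEEPEQQEPEQQ

Replace each of the 22 characters of QQEPEQQPEPEQQEPEQQPEPE in place — PE PE QQ EPE QQ PE PE EPE QQ EPE QQ PE PE QQ EPE QQ PE PE EPE QQ EPE QQ — and concatenate.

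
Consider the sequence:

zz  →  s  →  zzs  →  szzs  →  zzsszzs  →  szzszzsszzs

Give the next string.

From term 3 onward, concatenate the second-to-last term with the last: zz·s = zzs, s·zzs = szzs, …
Continuing: zzsszzs · szzszzsszzs gives term 7.

zzsszzsszzszzsszzs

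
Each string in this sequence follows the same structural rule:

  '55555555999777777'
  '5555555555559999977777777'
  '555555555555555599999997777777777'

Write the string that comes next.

The n-th term is 4n 5's then 2n-1 9's then 2n+2 7's, where the shown terms are n = 2, 3, 4.
For the next term, n = 5, so the run lengths are 20, 9, 12.

55555555555555555555999999999777777777777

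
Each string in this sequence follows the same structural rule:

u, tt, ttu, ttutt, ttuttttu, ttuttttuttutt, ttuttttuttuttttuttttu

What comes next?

Each term (from the third on) is the previous term followed by the one before it: term 3 = tt·u = ttu.
So term 8 is ttuttttuttuttttuttttu·ttuttttuttutt.

ttuttttuttuttttuttttuttuttttuttutt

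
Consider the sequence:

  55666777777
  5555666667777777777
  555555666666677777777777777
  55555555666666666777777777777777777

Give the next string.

5555555555666666666667777777777777777777777

The n-th term is 2n 5's then 2n+1 6's then 4n+2 7's (n = 1, 2, …).
For the next term, n = 5, so the run lengths are 10, 11, 22.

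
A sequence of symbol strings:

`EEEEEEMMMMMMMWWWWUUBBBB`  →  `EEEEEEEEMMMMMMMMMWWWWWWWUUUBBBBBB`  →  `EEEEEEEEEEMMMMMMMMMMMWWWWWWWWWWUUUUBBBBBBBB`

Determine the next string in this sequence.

EEEEEEEEEEEEMMMMMMMMMMMMMWWWWWWWWWWWWWUUUUUBBBBBBBBBB

Term n consists of 2n+2 E's, followed by 2n+3 M's, followed by 3n-2 W's, followed by n U's, followed by 2n B's, where the shown terms are n = 2, 3, 4.
Setting n = 5 gives 12, 13, 13, 5, 10 characters in each block.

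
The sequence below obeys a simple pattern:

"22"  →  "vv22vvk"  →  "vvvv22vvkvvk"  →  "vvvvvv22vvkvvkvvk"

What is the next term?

s(k+1) = vv·s(k)·vvk, so each term gains vv as a prefix and vvk as a suffix.
Applying this once more to vvvvvv22vvkvvkvvk:

vvvvvvvv22vvkvvkvvkvvk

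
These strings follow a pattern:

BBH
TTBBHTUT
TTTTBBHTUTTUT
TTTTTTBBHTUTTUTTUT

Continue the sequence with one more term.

s(k+1) = TT·s(k)·TUT, so each term gains TT as a prefix and TUT as a suffix.
Applying this once more to TTTTTTBBHTUTTUTTUT:

TTTTTTTTBBHTUTTUTTUTTUT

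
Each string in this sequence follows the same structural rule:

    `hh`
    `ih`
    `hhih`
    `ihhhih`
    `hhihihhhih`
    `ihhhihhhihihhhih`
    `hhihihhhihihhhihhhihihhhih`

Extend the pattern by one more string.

Each term (from the third on) is the two preceding terms concatenated in order: term 3 = hh·ih = hhih.
Continuing: ihhhihhhihihhhih · hhihihhhihihhhihhhihihhhih gives term 8.

ihhhihhhihihhhihhhihihhhihihhhihhhihihhhih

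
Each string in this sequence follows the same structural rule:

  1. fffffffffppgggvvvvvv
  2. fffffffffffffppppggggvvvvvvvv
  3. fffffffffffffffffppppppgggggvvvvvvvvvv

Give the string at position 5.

The n-th term is 4n+1 f's then 2n-2 p's then n+1 g's then 2n+2 v's, where the shown terms are n = 2, 3, 4.
Setting n = 6 gives 25, 10, 7, 14 characters in each block.

fffffffffffffffffffffffffppppppppppgggggggvvvvvvvvvvvvvv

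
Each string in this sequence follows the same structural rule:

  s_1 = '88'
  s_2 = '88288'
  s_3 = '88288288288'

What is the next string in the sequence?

88288288288288288288288

Each string is two copies of the previous one joined by '2'.
So the next term is two copies of 88288288288 with '2' between the halves.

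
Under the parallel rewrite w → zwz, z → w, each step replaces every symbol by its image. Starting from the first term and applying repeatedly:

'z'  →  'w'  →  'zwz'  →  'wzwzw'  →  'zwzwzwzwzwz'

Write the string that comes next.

Expanding zwzwzwzwzwz: z→w, w→zwz, z→w, w→zwz, z→w, w→zwz, z→w, w→zwz, z→w, w→zwz, z→w. Concatenated: w zwz w zwz w zwz w zwz w zwz w.

wzwzwzwzwzwzwzwzwzwzw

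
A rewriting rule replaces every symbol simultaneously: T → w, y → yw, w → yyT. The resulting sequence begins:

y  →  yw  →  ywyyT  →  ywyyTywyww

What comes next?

Rewriting each symbol of ywyyTywyww: y→yw, w→yyT, y→yw, y→yw, T→w, y→yw, w→yyT, y→yw, w→yyT, w→yyT, which concatenates to yw yyT yw yw w yw yyT yw yyT yyT.

ywyyTywywwywyyTywyyTyyT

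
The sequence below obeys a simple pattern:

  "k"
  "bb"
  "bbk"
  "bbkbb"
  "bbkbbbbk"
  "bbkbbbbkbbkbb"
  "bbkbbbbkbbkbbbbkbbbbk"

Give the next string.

bbkbbbbkbbkbbbbkbbbbkbbkbbbbkbbkbb

Each term (from the third on) is the previous term followed by the one before it: term 3 = bb·k = bbk.
The next term joins bbkbbbbkbbkbbbbkbbbbk and bbkbbbbkbbkbb.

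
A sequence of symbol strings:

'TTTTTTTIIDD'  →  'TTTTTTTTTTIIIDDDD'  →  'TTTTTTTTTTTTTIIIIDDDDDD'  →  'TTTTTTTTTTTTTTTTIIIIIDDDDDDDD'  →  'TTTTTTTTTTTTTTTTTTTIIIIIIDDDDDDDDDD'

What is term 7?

TTTTTTTTTTTTTTTTTTTTTTTTTIIIIIIIIDDDDDDDDDDDDDD

Each string has the form T^{3n+1} I^{n} D^{2n-2}, where the shown terms are n = 2, 3, 4, 5, 6.
At n = 8 the blocks have lengths 25, 8, 14.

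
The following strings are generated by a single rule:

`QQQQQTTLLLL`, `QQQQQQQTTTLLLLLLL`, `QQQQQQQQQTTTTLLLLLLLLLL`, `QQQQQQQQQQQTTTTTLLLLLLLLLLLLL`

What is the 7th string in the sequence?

QQQQQQQQQQQQQQQQQTTTTTTTTLLLLLLLLLLLLLLLLLLLLLL

The n-th term is 2n+1 Q's then n T's then 3n-2 L's, where the shown terms are n = 2, 3, 4, 5.
For term 7, n = 8, so the run lengths are 17, 8, 22.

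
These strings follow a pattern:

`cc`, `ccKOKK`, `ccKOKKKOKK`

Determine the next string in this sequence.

ccKOKKKOKKKOKK

The strings grow by a fixed suffix KOKK each time.
So the next term is ccKOKKKOKK·KOKK.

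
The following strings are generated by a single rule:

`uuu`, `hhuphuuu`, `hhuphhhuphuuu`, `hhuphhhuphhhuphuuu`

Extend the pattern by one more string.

Every step adds hhuph at the front: s(k+1) = hhuph·s(k).
So the next term is hhuph·hhuphhhuphhhuphuuu.

hhuphhhuphhhuphhhuphuuu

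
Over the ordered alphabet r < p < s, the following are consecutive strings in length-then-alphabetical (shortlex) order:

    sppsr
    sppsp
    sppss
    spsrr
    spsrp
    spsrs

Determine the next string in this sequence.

Treat spsrs as a base-3 numeral over the given alphabet and add one, carrying through any trailing s's.

spspr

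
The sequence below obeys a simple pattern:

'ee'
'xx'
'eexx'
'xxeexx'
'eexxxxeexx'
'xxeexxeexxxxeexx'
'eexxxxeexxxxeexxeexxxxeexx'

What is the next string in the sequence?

xxeexxeexxxxeexxeexxxxeexxxxeexxeexxxxeexx

From term 3 onward, concatenate the second-to-last term with the last: ee·xx = eexx, xx·eexx = xxeexx, …
So term 8 is xxeexxeexxxxeexx·eexxxxeexxxxeexxeexxxxeexx.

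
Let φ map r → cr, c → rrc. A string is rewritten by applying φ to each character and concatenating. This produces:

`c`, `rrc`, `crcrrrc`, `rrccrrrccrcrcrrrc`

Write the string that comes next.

Applying the rule to each of the 17 symbols of rrccrrrccrcrcrrrc gives the pieces cr cr rrc rrc cr cr cr rrc rrc cr rrc cr rrc cr cr cr rrc, which concatenate to the answer.

crcrrrcrrccrcrcrrrcrrccrrrccrrrccrcrcrrrc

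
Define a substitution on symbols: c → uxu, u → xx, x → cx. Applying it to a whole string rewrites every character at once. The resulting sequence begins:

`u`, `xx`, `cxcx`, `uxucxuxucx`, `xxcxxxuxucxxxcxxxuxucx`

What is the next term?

cxcxuxucxcxcxxxcxxxuxucxcxcxuxucxcxcxxxcxxxuxucx

Applying the rule to each of the 22 symbols of xxcxxxuxucxxxcxxxuxucx gives the pieces cx cx uxu cx cx cx xx cx xx uxu cx cx cx uxu cx cx cx xx cx xx uxu cx, which concatenate to the answer.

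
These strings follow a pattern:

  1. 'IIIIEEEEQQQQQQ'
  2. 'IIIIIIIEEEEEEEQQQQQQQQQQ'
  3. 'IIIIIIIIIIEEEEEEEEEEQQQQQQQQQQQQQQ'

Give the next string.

IIIIIIIIIIIIIEEEEEEEEEEEEEQQQQQQQQQQQQQQQQQQ

The n-th term is 3n-2 I's then 3n-2 E's then 4n-2 Q's, where the shown terms are n = 2, 3, 4.
For the next term, n = 5, so the run lengths are 13, 13, 18.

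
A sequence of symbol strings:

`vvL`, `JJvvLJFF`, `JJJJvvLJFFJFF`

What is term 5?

JJJJJJJJvvLJFFJFFJFFJFF

Every step adds JJ to the front and JFF to the end of the previous string.
From JJJJvvLJFFJFF, 2 further steps: JJJJvvLJFFJFF → JJJJJJvvLJFFJFFJFF → (answer).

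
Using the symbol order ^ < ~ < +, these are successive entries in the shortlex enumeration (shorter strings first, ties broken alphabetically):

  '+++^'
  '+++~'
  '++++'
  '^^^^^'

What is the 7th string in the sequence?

Stepping forward 3 times from ^^^^^: ^^^^^ → ^^^^~ → ^^^^+, then the target.

^^^~^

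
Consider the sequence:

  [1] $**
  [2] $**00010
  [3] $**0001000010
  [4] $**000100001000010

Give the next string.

The strings grow by a fixed suffix 00010 each time.
One more step from $**000100001000010 gives the answer.

$**00010000100001000010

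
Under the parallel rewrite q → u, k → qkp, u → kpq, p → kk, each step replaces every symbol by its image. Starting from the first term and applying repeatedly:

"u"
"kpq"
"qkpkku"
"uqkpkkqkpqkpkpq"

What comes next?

φ(uqkpkkqkpqkpkpq) expands symbol-by-symbol to kpq u qkp kk qkp qkp u qkp kk u qkp kk qkp kk u; joining the 15 pieces gives the next term.

kpquqkpkkqkpqkpuqkpkkuqkpkkqkpkku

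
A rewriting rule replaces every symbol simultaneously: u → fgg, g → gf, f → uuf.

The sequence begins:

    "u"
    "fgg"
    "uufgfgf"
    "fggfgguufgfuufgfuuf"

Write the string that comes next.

Rewriting the 19 symbols of fggfgguufgfuufgfuuf one by one yields uuf gf gf uuf gf gf fgg fgg uuf gf uuf fgg fgg uuf gf uuf fgg fgg uuf; concatenated:

uufgfgfuufgfgffggfgguufgfuuffggfgguufgfuuffggfgguuf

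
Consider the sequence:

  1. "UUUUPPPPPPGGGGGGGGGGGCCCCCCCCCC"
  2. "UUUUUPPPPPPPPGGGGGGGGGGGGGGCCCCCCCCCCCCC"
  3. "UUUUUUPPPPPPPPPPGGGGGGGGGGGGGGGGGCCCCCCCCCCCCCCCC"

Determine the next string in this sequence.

UUUUUUUPPPPPPPPPPPPGGGGGGGGGGGGGGGGGGGGCCCCCCCCCCCCCCCCCCC

Reading off run lengths: U runs 4, 5, 6; P runs 6, 8, 10; G runs 11, 14, 17; C runs 10, 13, 16 — each is linear in n, where the shown terms are n = 3, 4, 5.
At n = 6 the blocks have lengths 7, 12, 20, 19.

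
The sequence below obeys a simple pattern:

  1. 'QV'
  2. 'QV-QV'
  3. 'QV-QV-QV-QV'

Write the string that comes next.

QV-QV-QV-QV-QV-QV-QV-QV

s(k+1) = s(k)·-·s(k) — each term doubles the last with '-' between the halves.
One more doubling of QV-QV-QV-QV gives the answer.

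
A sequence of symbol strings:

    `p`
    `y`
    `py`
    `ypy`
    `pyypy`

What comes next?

This is a Fibonacci-style word recurrence s(k) = s(k−2)·s(k−1): e.g. p·y = py.
So term 6 is ypy·pyypy.

ypypyypy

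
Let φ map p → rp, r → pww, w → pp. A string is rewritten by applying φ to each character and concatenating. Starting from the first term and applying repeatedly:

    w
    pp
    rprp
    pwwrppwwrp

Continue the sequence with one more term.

Apply φ to pwwrppwwrp symbol by symbol: p→rp, w→pp, w→pp, r→pww, p→rp, p→rp, w→pp, w→pp, r→pww, p→rp; joined: rp pp pp pww rp rp pp pp pww rp.

rppppppwwrprppppppwwrp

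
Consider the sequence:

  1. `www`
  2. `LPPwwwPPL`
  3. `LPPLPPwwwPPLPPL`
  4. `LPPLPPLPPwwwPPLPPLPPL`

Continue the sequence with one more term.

Every step adds LPP to the front and PPL to the end of the previous string.
One more step from LPPLPPLPPwwwPPLPPLPPL gives the answer.

LPPLPPLPPLPPwwwPPLPPLPPLPPL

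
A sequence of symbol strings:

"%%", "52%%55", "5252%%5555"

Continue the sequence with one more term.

525252%%555555

Every step adds 52 to the front and 55 to the end of the previous string.
One more step from 5252%%5555 gives the answer.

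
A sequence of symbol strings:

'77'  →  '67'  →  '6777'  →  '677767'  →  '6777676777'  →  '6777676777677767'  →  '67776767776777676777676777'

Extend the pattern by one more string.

677767677767776767776767776777676777677767

Each term (from the third on) is the previous term followed by the one before it: term 3 = 67·77 = 6777.
Continuing: 67776767776777676777676777 · 6777676777677767 gives term 8.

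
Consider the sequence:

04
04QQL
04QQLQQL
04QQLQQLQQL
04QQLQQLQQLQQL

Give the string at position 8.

Every step adds QQL to the end: s(k+1) = s(k)·QQL.
From 04QQLQQLQQLQQL, 3 further steps: 04QQLQQLQQLQQL → 04QQLQQLQQLQQLQQL → 04QQLQQLQQLQQLQQLQQL → (answer).

04QQLQQLQQLQQLQQLQQLQQL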